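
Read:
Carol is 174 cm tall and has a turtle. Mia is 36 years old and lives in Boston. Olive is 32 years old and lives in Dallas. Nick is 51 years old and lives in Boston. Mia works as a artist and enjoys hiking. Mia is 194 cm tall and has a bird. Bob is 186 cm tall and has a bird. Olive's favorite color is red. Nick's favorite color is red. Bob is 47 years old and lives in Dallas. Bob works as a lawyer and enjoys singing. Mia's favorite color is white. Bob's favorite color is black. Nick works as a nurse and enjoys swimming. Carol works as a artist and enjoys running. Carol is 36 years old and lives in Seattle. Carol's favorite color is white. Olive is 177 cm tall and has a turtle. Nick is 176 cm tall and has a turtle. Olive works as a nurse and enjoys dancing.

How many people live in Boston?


Count in Boston: 2

2


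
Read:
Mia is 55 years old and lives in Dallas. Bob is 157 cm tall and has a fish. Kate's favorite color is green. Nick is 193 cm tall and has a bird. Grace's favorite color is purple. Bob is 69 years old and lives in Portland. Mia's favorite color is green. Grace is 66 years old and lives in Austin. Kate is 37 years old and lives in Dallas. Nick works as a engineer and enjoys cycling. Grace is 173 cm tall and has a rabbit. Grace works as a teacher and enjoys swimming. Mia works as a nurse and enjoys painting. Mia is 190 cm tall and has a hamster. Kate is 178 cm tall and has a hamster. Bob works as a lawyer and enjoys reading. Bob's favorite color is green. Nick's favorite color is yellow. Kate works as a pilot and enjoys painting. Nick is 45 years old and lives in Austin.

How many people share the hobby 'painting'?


Count: 2

2


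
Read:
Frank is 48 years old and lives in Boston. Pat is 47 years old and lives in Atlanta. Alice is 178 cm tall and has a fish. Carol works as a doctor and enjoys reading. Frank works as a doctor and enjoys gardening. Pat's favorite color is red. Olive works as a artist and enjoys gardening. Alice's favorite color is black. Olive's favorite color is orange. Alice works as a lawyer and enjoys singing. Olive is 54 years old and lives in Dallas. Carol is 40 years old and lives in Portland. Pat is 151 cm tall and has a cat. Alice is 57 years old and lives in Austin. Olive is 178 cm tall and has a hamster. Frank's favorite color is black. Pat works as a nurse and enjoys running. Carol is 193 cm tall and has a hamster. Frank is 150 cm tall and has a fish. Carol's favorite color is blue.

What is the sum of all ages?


57+48+54+40+47 = 246

246


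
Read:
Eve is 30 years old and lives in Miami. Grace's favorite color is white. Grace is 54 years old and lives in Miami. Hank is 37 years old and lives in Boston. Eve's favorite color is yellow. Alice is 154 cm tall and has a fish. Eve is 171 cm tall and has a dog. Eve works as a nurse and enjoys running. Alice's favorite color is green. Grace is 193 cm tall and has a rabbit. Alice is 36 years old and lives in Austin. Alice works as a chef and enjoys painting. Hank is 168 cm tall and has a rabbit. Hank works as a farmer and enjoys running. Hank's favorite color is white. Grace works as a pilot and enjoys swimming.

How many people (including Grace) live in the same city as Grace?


Grace lives in Miami. Count = 2

2


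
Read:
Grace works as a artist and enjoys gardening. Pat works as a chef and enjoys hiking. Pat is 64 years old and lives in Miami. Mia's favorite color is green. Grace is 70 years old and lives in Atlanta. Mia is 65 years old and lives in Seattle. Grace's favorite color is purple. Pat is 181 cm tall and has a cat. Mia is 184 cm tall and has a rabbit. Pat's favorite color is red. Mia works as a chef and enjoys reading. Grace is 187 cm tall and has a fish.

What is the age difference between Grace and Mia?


|70 - 65| = 5

5


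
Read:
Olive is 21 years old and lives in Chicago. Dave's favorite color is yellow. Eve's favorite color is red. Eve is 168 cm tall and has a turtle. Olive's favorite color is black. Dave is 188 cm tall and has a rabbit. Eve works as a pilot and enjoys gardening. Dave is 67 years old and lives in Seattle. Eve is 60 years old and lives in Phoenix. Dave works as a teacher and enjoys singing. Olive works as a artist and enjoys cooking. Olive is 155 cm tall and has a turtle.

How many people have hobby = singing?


Count: 1

1


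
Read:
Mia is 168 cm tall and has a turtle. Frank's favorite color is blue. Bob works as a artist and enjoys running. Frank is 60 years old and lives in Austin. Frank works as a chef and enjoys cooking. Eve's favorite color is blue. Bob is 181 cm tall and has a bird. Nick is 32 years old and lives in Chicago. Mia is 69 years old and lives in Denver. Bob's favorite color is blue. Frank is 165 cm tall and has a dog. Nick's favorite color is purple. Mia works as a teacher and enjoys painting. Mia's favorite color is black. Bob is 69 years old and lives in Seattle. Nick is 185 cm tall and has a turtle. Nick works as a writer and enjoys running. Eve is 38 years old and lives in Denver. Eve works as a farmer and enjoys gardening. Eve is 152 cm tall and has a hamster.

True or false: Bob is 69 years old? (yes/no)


Bob is actually 69. yes

yes


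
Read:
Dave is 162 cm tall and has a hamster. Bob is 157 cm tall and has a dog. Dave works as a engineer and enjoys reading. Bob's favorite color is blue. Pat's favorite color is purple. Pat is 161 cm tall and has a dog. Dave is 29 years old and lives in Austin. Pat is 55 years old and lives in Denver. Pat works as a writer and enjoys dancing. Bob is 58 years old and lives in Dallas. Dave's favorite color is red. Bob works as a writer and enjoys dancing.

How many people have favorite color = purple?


Count: 1

1


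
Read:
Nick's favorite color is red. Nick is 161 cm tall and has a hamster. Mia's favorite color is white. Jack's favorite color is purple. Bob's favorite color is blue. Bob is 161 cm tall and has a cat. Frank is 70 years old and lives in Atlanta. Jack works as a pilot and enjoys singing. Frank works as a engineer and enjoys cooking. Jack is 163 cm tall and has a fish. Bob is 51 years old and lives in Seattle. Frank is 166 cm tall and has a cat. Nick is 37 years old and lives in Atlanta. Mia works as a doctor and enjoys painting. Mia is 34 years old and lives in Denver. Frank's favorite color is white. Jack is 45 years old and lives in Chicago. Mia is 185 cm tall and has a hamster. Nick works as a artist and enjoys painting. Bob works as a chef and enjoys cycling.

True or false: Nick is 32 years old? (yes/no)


Nick is actually 37. no

no


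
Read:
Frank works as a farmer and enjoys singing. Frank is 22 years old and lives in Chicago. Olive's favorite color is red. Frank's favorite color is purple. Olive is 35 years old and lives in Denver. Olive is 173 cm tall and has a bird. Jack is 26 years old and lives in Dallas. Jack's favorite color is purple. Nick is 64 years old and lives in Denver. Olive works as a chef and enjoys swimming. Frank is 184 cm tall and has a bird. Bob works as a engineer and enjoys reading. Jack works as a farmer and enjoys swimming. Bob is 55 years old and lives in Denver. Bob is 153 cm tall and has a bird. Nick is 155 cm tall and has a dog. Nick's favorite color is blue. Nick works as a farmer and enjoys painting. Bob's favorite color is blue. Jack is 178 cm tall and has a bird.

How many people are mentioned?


People: Frank, Nick, Jack, Olive, Bob. Count = 5

5


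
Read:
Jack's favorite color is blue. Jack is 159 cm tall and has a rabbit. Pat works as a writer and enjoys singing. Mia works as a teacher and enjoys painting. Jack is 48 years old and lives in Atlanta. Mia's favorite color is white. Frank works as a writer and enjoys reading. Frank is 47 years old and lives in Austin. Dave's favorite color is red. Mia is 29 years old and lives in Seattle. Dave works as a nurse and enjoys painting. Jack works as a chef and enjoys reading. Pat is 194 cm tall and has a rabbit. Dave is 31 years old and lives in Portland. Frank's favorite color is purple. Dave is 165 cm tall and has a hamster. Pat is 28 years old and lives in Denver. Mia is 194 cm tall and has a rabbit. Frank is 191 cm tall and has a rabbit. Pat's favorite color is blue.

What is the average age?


Sum=183, n=5, avg=36.6

36.6


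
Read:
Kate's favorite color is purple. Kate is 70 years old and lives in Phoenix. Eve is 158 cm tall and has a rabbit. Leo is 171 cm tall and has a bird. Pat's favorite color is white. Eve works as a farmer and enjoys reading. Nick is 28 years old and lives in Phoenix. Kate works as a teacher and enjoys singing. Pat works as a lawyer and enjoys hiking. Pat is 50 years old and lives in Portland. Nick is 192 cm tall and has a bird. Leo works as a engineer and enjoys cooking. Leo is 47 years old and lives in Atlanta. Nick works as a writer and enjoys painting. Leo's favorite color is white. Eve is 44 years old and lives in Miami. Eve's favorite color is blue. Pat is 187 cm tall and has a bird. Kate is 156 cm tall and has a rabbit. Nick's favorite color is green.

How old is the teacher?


The teacher is Kate, age 70

70


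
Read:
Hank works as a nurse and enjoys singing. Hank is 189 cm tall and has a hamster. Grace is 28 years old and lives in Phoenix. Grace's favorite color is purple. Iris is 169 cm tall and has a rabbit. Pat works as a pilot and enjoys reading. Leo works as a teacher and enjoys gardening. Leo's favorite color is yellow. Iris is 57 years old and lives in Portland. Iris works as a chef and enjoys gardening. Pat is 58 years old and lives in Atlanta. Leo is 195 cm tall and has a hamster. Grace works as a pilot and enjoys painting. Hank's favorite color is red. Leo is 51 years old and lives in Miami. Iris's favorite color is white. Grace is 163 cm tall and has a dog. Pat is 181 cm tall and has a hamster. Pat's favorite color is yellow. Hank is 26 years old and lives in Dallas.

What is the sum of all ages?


57+51+26+28+58 = 220

220


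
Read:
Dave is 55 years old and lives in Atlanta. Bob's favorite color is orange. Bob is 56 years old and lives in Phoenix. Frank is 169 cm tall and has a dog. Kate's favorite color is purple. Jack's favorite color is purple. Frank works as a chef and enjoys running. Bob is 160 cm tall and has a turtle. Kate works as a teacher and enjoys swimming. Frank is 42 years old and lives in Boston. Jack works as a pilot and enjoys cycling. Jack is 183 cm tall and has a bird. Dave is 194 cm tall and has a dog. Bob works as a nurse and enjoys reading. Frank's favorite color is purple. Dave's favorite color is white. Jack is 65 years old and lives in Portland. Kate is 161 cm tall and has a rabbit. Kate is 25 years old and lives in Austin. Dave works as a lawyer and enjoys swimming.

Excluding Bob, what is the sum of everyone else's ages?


Sum (excluding Bob): 187

187


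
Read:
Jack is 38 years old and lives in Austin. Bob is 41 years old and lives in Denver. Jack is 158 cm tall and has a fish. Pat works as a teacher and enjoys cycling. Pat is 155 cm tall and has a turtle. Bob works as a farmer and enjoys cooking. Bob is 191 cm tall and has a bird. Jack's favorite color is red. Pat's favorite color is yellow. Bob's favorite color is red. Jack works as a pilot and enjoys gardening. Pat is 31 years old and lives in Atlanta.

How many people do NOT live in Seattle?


Not in Seattle: 3

3


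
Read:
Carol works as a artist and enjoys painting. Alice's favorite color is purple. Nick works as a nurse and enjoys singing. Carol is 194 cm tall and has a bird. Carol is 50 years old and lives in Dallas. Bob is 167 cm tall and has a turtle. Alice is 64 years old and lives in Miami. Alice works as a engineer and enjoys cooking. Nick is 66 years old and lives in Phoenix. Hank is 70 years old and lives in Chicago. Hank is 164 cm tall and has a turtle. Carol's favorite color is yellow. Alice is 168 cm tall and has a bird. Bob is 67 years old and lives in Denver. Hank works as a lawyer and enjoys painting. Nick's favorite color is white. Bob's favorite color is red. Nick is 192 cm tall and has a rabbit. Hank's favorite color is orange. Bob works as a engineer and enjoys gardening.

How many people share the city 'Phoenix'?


Count: 1

1


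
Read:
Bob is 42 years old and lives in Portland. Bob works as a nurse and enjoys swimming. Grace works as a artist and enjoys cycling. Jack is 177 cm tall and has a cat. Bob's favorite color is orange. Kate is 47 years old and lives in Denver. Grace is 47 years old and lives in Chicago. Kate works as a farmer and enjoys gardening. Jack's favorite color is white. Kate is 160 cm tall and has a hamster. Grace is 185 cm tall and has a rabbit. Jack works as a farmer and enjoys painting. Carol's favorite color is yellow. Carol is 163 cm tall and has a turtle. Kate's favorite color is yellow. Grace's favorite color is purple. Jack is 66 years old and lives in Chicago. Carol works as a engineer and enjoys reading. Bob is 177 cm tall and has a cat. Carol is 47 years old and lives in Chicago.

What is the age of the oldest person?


Oldest: Jack at 66

66


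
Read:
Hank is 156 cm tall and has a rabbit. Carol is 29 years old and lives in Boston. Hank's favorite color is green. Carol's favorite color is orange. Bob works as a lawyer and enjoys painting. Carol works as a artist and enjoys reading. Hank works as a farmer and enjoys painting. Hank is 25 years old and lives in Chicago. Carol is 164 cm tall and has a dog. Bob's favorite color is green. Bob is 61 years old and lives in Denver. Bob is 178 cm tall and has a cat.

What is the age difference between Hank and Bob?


|25 - 61| = 36

36


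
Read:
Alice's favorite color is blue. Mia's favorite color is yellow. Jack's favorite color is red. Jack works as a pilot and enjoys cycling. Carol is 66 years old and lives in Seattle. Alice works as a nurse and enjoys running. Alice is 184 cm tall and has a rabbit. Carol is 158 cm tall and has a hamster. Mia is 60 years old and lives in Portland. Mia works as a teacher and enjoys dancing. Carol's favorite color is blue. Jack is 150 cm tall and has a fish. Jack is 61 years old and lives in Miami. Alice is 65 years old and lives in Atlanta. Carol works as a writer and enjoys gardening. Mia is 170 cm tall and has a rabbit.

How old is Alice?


Alice is 65 years old

65


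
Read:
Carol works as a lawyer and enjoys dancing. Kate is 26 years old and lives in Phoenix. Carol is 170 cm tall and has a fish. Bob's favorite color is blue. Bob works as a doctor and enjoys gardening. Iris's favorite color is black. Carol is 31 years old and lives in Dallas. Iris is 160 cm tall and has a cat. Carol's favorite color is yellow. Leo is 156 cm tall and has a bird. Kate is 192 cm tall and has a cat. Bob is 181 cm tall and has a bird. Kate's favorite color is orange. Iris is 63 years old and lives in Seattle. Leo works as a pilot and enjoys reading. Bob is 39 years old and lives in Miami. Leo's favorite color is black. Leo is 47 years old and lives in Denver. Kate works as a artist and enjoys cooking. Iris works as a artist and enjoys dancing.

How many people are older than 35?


Filter: 3

3


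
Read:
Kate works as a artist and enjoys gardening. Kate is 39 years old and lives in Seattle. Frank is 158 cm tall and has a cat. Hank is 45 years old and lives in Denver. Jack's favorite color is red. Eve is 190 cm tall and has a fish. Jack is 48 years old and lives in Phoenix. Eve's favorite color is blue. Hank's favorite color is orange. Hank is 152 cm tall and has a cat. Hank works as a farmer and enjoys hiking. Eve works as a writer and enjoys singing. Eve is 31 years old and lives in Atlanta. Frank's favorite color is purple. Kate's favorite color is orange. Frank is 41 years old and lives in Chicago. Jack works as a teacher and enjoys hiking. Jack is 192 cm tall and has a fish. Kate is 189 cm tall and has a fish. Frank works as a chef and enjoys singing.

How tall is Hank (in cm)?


Hank is 152 cm tall

152


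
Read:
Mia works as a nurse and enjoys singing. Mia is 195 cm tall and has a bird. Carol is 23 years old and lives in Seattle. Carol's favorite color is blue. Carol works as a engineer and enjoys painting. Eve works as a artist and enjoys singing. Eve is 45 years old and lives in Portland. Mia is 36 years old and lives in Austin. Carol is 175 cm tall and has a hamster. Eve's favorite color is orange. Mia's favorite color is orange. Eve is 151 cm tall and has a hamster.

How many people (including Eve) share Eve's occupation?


Eve is a artist. Count = 1

1


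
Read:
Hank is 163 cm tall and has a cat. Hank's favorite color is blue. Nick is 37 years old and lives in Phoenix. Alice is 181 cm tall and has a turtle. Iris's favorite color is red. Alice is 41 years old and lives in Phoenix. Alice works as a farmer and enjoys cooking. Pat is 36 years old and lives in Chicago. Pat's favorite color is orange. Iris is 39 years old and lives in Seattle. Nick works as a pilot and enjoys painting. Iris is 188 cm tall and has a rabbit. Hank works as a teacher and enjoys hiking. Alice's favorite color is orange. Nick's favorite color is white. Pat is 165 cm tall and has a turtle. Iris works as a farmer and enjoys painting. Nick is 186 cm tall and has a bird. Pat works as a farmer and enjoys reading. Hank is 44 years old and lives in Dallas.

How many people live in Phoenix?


Count in Phoenix: 2

2


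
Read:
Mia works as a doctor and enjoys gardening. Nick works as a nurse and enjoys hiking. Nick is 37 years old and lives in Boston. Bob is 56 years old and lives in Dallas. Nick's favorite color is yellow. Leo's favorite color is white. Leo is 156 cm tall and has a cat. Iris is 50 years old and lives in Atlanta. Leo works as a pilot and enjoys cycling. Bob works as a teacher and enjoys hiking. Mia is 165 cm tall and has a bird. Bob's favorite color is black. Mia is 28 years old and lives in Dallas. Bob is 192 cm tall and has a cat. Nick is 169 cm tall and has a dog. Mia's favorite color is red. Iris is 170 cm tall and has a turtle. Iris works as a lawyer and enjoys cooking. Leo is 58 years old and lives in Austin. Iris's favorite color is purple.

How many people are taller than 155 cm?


Taller than 155: 5

5


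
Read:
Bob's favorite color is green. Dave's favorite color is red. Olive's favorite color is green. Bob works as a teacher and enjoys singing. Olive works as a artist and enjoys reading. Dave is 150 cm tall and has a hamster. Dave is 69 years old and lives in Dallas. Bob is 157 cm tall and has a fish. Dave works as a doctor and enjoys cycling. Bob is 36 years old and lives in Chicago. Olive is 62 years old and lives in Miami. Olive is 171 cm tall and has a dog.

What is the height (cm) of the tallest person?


Tallest: Olive at 171 cm

171


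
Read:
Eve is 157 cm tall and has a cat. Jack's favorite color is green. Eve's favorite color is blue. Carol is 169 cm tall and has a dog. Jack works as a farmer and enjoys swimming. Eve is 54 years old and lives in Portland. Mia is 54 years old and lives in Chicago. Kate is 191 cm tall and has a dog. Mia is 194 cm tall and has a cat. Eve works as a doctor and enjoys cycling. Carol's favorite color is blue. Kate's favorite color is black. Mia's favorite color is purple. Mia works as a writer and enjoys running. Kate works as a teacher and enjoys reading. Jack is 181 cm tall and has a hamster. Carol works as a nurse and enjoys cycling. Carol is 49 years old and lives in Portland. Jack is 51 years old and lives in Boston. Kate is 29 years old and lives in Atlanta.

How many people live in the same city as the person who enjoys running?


Person with hobby running is Mia, city Chicago. Count = 1

1


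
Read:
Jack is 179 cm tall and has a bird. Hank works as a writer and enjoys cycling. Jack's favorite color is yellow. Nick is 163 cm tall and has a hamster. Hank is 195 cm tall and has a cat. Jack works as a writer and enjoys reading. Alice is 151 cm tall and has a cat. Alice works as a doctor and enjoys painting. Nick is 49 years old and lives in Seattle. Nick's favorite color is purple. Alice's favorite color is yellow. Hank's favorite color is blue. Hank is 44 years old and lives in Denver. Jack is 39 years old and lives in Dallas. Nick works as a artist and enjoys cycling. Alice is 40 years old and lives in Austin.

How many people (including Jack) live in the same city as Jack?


Jack lives in Dallas. Count = 1

1


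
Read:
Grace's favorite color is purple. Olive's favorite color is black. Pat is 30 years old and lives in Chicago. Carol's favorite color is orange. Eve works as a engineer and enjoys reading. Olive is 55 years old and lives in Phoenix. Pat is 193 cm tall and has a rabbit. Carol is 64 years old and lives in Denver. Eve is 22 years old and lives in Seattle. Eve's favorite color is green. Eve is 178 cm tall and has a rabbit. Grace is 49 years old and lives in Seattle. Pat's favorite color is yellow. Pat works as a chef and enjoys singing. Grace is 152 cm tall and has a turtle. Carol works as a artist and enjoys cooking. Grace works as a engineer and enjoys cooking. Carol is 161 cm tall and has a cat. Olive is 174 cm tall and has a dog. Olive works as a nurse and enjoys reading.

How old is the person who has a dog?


Person with dog is Olive, age 55

55


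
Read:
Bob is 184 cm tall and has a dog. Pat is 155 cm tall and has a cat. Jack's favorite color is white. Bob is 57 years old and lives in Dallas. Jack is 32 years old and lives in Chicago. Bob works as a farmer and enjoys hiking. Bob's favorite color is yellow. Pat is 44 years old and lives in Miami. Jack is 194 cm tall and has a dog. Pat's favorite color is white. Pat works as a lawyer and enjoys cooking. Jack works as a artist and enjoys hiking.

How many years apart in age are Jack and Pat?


32 vs 44, diff = 12

12


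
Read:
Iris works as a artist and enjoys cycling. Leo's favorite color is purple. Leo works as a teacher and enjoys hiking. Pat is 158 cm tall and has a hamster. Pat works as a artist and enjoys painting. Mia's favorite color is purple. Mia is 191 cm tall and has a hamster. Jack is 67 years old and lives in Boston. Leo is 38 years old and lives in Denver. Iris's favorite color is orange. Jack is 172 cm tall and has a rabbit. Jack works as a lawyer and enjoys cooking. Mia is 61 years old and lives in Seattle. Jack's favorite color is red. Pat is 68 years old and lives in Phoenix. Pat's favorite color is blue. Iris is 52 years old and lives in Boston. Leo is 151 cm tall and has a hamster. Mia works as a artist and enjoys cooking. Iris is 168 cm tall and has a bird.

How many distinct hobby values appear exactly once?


Unique hobby values: 3

3


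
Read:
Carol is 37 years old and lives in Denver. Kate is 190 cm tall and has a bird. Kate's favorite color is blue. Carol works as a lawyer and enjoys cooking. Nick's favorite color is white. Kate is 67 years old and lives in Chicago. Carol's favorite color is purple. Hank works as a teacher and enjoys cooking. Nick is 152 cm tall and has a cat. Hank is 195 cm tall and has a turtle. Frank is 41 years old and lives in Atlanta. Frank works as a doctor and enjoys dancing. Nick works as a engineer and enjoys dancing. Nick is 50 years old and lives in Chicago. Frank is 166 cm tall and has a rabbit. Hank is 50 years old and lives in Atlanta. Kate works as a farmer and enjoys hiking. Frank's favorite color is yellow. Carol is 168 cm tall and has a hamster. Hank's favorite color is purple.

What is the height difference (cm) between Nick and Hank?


|152 - 195| = 43

43


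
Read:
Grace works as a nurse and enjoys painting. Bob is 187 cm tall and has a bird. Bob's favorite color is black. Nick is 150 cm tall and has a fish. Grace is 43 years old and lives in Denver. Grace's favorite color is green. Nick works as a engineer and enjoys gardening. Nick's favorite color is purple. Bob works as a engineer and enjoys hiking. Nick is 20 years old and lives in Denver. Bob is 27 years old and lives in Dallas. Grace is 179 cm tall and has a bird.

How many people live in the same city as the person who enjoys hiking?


Person with hobby hiking is Bob, city Dallas. Count = 1

1


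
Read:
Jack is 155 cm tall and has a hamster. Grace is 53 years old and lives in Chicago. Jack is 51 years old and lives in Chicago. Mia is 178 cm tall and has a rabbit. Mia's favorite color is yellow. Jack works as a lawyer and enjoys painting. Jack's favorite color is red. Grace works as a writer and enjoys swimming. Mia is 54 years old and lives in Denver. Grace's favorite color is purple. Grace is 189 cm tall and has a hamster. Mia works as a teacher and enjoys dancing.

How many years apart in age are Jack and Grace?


51 vs 53, diff = 2

2


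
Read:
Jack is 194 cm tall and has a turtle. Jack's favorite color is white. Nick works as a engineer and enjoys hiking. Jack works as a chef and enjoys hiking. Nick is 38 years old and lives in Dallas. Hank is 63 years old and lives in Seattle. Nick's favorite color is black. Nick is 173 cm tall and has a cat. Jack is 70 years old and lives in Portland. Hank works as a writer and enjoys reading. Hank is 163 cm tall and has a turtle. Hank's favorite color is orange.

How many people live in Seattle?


Count in Seattle: 1

1


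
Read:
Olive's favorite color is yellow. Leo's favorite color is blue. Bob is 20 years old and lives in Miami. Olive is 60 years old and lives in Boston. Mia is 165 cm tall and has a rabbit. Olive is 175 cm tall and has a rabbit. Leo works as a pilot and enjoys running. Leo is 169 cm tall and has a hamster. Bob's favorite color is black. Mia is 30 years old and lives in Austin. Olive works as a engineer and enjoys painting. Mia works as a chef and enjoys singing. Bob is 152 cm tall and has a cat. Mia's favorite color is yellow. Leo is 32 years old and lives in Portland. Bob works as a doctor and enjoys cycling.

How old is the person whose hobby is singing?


Person with hobby=singing is Mia, age 30

30


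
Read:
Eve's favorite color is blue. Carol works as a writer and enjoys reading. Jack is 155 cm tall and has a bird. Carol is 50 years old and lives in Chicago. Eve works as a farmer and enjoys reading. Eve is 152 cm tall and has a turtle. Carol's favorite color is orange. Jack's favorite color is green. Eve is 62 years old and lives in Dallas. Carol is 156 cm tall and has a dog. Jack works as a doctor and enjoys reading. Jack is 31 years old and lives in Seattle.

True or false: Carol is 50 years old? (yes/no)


Carol is actually 50. yes

yes


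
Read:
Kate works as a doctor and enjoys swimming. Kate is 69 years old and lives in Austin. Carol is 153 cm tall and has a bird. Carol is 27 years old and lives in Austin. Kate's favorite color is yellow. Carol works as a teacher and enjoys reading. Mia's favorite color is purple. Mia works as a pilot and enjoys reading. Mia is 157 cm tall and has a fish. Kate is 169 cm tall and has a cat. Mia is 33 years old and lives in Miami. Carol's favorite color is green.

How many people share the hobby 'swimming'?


Count: 1

1


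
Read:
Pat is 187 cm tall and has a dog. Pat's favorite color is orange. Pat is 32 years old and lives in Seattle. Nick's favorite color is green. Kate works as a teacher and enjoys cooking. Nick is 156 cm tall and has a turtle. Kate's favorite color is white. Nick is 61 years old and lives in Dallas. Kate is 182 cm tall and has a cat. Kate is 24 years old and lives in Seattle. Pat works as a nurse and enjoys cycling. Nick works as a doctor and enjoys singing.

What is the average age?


Sum=117, n=3, avg=39

39


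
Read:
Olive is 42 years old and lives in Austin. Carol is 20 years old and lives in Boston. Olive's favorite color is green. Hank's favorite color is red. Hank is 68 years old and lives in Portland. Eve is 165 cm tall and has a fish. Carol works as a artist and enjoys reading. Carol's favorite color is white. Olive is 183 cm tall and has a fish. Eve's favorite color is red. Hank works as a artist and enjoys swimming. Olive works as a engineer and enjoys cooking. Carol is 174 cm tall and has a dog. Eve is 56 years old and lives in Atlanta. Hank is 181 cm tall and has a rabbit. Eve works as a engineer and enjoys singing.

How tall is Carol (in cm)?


Carol is 174 cm tall

174


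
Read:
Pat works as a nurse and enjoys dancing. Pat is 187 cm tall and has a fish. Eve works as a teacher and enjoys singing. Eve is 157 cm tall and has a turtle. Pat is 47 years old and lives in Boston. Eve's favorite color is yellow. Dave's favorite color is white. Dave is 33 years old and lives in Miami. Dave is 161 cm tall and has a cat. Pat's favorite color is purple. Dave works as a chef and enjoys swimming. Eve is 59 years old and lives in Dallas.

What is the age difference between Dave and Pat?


|33 - 47| = 14

14


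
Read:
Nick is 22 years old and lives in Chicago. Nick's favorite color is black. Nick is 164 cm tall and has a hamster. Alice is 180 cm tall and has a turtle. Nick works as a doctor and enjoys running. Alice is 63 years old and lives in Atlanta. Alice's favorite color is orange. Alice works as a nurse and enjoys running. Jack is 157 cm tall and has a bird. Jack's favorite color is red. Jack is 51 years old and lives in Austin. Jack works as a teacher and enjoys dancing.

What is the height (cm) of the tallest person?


Tallest: Alice at 180 cm

180


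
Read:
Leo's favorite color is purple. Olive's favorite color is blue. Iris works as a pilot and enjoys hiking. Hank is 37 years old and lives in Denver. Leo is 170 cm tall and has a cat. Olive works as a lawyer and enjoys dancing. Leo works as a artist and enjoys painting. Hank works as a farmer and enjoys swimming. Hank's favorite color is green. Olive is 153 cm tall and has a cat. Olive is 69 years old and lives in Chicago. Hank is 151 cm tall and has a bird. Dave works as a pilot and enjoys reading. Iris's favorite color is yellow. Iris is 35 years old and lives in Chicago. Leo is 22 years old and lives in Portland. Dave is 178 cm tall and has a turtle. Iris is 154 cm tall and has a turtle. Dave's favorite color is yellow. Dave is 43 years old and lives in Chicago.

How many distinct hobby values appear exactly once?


Unique hobby values: 5

5


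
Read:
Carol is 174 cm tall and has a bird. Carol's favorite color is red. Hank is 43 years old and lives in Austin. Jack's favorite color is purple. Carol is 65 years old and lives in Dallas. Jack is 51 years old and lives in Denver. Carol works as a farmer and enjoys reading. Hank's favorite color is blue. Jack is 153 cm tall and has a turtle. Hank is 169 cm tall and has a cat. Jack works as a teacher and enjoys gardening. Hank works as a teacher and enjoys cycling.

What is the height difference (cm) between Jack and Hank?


|153 - 169| = 16

16


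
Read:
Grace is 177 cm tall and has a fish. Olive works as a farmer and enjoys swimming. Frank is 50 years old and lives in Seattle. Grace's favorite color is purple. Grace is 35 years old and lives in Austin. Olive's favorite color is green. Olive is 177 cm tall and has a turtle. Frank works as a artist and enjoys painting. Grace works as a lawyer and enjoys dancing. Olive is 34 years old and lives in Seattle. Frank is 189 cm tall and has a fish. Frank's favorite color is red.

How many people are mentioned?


People: Olive, Frank, Grace. Count = 3

3


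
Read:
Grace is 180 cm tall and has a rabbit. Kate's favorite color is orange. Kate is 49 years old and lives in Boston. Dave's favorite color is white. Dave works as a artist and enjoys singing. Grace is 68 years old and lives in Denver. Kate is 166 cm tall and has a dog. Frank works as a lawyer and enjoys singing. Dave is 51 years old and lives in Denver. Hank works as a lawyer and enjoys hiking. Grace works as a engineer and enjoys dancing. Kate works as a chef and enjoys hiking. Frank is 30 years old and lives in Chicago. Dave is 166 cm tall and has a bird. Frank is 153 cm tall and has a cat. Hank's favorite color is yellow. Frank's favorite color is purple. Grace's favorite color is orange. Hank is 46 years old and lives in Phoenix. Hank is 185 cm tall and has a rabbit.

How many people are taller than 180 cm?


Taller than 180: 1

1


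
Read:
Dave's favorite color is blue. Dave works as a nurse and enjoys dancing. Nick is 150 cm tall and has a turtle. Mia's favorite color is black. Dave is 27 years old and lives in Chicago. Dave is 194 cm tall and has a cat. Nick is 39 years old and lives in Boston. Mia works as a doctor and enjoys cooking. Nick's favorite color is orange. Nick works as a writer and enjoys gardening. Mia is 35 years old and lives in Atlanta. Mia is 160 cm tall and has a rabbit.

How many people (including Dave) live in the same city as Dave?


Dave lives in Chicago. Count = 1

1


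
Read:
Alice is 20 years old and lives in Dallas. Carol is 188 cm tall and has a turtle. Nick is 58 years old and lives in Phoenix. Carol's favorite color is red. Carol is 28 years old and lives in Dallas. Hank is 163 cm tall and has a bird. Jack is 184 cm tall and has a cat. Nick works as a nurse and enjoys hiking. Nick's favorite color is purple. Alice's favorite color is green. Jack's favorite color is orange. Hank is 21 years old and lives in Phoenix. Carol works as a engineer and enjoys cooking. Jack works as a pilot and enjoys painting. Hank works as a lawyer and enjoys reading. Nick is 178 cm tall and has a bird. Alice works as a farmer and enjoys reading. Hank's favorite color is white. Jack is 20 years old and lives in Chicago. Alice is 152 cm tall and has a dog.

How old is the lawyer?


The lawyer is Hank, age 21

21


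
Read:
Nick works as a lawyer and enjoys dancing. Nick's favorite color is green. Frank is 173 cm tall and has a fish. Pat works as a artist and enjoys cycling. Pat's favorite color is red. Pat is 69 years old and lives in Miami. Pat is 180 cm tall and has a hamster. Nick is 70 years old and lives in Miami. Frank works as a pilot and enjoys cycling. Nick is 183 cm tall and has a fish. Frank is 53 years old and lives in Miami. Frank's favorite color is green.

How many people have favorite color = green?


Count: 2

2


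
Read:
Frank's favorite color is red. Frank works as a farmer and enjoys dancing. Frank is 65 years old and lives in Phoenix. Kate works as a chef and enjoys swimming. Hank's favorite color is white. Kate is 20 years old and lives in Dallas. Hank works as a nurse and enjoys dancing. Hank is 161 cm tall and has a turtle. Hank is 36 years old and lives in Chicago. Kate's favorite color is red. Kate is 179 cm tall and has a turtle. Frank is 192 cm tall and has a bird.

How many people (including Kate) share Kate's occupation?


Kate is a chef. Count = 1

1


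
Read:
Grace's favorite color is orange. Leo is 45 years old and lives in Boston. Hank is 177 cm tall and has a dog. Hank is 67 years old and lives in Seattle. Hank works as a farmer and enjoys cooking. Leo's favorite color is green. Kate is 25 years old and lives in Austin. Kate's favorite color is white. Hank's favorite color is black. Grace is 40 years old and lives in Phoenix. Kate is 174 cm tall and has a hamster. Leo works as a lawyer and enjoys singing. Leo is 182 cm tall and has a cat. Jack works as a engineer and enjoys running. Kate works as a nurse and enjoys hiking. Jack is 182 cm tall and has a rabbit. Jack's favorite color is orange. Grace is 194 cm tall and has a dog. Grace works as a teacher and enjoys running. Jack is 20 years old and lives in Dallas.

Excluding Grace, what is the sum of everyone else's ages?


Sum (excluding Grace): 157

157


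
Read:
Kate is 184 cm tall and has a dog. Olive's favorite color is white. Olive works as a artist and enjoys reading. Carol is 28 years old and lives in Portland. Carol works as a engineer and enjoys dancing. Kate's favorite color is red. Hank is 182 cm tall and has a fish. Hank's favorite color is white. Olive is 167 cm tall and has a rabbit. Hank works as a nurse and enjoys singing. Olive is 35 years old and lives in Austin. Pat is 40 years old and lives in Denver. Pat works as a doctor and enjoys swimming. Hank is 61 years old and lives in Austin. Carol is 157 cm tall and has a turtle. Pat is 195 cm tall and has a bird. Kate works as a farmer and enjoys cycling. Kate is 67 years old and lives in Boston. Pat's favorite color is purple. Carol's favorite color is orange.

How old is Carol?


Carol is 28 years old

28


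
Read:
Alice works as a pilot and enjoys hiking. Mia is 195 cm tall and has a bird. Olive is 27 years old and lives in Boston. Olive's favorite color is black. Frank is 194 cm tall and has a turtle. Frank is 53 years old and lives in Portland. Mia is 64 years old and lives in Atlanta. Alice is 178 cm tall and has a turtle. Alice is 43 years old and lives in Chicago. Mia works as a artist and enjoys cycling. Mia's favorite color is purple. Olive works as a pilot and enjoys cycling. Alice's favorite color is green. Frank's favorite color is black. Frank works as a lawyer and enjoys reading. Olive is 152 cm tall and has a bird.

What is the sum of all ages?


53+43+27+64 = 187

187


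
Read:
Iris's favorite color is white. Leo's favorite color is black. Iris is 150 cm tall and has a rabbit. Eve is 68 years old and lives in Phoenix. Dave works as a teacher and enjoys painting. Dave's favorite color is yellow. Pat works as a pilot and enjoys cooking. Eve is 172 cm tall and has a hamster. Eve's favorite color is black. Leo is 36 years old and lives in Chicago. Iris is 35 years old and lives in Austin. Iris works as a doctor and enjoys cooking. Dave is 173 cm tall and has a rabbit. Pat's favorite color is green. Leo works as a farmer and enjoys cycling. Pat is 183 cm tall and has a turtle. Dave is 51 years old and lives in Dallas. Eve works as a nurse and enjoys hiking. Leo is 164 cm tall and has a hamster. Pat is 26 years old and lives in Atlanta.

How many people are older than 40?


Filter: 2

2


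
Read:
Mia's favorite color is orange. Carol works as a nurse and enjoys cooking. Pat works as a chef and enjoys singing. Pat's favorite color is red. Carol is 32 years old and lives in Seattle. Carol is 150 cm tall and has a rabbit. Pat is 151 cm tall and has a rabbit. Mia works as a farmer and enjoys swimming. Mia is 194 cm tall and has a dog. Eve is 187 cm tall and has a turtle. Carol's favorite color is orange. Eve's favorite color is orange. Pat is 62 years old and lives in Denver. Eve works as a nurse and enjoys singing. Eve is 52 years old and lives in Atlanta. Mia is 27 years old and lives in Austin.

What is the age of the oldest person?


Oldest: Pat at 62

62


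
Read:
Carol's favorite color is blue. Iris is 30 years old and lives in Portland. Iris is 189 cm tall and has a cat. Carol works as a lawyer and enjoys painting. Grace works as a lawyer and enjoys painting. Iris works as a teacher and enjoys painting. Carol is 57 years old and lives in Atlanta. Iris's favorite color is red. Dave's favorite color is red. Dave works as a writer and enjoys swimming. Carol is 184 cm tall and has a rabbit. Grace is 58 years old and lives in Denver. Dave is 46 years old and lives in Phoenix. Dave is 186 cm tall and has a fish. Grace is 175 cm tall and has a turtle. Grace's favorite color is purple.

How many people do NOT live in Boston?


Not in Boston: 4

4


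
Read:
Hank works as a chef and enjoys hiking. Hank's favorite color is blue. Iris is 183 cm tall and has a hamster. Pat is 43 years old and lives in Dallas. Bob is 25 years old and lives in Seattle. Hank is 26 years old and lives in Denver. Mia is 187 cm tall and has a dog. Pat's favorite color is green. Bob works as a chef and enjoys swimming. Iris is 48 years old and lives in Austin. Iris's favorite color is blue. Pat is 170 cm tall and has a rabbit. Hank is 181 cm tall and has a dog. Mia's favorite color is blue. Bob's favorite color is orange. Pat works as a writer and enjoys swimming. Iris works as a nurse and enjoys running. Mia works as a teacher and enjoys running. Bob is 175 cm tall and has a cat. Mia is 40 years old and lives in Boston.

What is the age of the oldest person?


Oldest: Iris at 48

48


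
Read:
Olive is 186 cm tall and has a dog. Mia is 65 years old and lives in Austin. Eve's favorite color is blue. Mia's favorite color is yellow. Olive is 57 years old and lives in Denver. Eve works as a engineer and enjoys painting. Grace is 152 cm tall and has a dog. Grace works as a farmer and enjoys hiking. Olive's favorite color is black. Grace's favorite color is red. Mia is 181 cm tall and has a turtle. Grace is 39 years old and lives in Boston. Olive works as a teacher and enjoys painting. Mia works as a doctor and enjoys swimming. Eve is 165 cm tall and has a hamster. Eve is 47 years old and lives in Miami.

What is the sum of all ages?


39+57+65+47 = 208

208
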